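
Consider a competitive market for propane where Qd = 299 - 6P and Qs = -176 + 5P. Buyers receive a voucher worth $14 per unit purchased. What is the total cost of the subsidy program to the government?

Pre-subsidy: 299 - 6P = -176 + 5P gives P* = 475/11, Q* = 439/11.
With the rebate, buyers effectively pay Pb = Ps − 14, where Ps is the price sellers receive.
Demand in terms of Ps becomes Qd = 299 − 6(Ps − 14) = 383 - 6Ps. Setting this equal to supply: 383 - 6Ps = -176 + 5Ps, so Ps = 559/11.
Buyers pay Pb = 559/11 − 14 = 405/11; Q' = -176 + 5·(559/11) = 859/11.
Government outlay = subsidy × quantity = 14 × 859/11 = 12026/11.

Government cost = 12026/11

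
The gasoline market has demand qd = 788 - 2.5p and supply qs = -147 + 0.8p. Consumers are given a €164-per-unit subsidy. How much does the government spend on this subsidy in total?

Pre-subsidy: 788 - 2.5p = -147 + 0.8p gives p* = 850/3, q* = 239/3.
With the rebate, buyers effectively pay pb = ps − 164, where ps is the price sellers receive.
Demand in terms of ps becomes qd = 788 − 2.5(ps − 164) = 1198 - 2.5ps. Setting this equal to supply: 1198 - 2.5ps = -147 + 0.8ps, so ps = 13450/33.
Buyers pay pb = 13450/33 − 164 = 8038/33; q' = -147 + 0.8·(13450/33) = 5909/33.
Government outlay = subsidy × quantity = 164 × 5909/33 = 969076/33.

Government cost = 969076/33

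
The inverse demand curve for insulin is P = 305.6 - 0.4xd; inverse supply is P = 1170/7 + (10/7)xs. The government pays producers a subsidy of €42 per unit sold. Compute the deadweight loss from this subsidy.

Deadweight loss = €482.34375

Pre-subsidy: 305.6 - 0.4x = 1170/7 + (10/7)x gives x* = 75.71875 and P* = 275.3125.
With the subsidy, sellers receive Ps = Pb + 42 for each unit, where Pb is the price buyers pay.
On the curves, Pb = 305.6 - 0.4x and Ps = 1170/7 + (10/7)x; the wedge Ps − Pb = 42 gives 1170/7 + (10/7)x − (305.6 - 0.4x) = 42, so x' = 98.6875.
Then Pb = 305.6 − 0.4·98.6875 = 266.125 and Ps = 1170/7 + (10/7)·98.6875 = 308.125.
The subsidy expands output by 98.6875 − 75.71875 = 22.96875 past the efficient level; on those units the gap between marginal cost and willingness to pay runs from 0 up to 42.
DWL = ½ × 42 × 22.96875 = 482.34375.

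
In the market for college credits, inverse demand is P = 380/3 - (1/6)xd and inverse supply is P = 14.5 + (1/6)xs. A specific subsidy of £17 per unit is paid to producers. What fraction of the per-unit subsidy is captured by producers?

Pre-subsidy: 380/3 - (1/6)x = 14.5 + (1/6)x gives x* = 336.5 and P* = 847/12.
With the subsidy, sellers receive Ps = Pb + 17 for each unit, where Pb is the price buyers pay.
On the curves, Pb = 380/3 - (1/6)x and Ps = 14.5 + (1/6)x; the wedge Ps − Pb = 17 gives 14.5 + (1/6)x − (380/3 - (1/6)x) = 17, so x' = 387.5.
Then Pb = 380/3 − (1/6)·387.5 = 745/12 and Ps = 14.5 + (1/6)·387.5 = 949/12.
Buyers' price falls by P* − Pb = 847/12 − 745/12 = 8.5; sellers' price rises by Ps − P* = 949/12 − 847/12 = 8.5.
So producers capture 8.5/17 = 0.5 of each unit of subsidy.

Producer share = 0.5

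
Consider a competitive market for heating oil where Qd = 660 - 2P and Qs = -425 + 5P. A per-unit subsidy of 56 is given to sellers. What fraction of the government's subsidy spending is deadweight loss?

DWL / government spending = 4/43

Pre-subsidy: 660 - 2P = -425 + 5P gives P* = 155, Q* = 350.
With the subsidy, sellers receive Ps = Pb + 56 for each unit, where Pb is the price buyers pay.
Supply in terms of Pb becomes Qs = -425 + 5(Pb + 56) = -145 + 5Pb. Setting this equal to demand: 660 - 2Pb = -145 + 5Pb, so Pb = 115.
Sellers receive Ps = 115 + 56 = 171; Q' = 660 − 2·115 = 430.
ΔCS = ½(350 + 430)(155 − 115) = 15600; ΔPS = ½(350 + 430)(171 − 155) = 6240.
Government spending = 56 × 430 = 24080.
DWL = ½ × 56 × (430 − 350) = 2240; fraction = 2240 / 24080 = 4/43.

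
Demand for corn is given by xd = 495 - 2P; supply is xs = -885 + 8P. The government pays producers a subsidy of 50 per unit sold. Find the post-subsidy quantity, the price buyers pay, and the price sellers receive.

x' = 299; buyers pay 98; sellers receive 148

Pre-subsidy: 495 - 2P = -885 + 8P gives P* = 138, x* = 219.
With the subsidy, sellers receive Ps = Pb + 50 for each unit, where Pb is the price buyers pay.
Supply in terms of Pb becomes xs = -885 + 8(Pb + 50) = -485 + 8Pb. Setting this equal to demand: 495 - 2Pb = -485 + 8Pb, so Pb = 98.
Sellers receive Ps = 98 + 50 = 148; x' = 495 − 2·98 = 299.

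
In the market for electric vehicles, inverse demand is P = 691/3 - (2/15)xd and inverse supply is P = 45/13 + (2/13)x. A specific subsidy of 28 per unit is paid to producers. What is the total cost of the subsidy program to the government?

Pre-subsidy: 691/3 - (2/15)x = 45/13 + (2/13)x gives x* = 790 and P* = 125.
With the subsidy, sellers receive Ps = Pb + 28 for each unit, where Pb is the price buyers pay.
On the curves, Pb = 691/3 - (2/15)x and Ps = 45/13 + (2/13)x; the wedge Ps − Pb = 28 gives 45/13 + (2/13)x − (691/3 - (2/15)x) = 28, so x' = 887.5.
Then Pb = 691/3 − (2/15)·887.5 = 112 and Ps = 45/13 + (2/13)·887.5 = 140.
Government outlay = subsidy × quantity = 28 × 887.5 = 24850.

Government cost = 24850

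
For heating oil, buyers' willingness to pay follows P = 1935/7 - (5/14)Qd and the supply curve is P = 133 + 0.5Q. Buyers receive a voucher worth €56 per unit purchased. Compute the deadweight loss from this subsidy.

Pre-subsidy: 1935/7 - (5/14)Q = 133 + 0.5Q gives Q* = 502/3 and P* = 650/3.
With the rebate, buyers effectively pay Pb = Ps − 56, where Ps is the price sellers receive.
On the curves, Pb = 1935/7 - (5/14)Q and Ps = 133 + 0.5Q; the wedge Ps − Pb = 56 gives 133 + 0.5Q − (1935/7 - (5/14)Q) = 56, so Q' = 698/3.
Then Pb = 1935/7 − (5/14)·(698/3) = 580/3 and Ps = 133 + 0.5·(698/3) = 748/3.
The subsidy expands output by 698/3 − 502/3 = 196/3 past the efficient level; on those units the gap between marginal cost and willingness to pay runs from 0 up to 56.
DWL = ½ × 56 × 196/3 = 5488/3.

Deadweight loss = 5488/3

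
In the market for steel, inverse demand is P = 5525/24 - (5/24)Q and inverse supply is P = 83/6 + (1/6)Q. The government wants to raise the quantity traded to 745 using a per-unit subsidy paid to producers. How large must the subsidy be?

At Q = 745, from the demand curve buyers pay Pb = 5525/24 − (5/24)·745 = 75; from the supply curve sellers need Ps = 83/6 + (1/6)·745 = 138.
The subsidy must fill the gap: s = Ps − Pb = 138 − 75 = 63.

Required subsidy s = 63 per unit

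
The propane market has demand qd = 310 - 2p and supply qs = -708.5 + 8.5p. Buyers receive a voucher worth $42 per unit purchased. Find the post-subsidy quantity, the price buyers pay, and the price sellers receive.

Pre-subsidy: 310 - 2p = -708.5 + 8.5p gives p* = 97, q* = 116.
With the rebate, buyers effectively pay pb = ps − 42, where ps is the price sellers receive.
Demand in terms of ps becomes qd = 310 − 2(ps − 42) = 394 - 2ps. Setting this equal to supply: 394 - 2ps = -708.5 + 8.5ps, so ps = 105.
Buyers pay pb = 105 − 42 = 63; q' = -708.5 + 8.5·105 = 184.

q' = 184; buyers pay $63; sellers receive $105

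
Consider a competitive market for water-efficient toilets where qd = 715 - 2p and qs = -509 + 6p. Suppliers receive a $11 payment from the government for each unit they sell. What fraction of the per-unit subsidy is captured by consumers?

Pre-subsidy: 715 - 2p = -509 + 6p gives p* = 153, q* = 409.
With the subsidy, sellers receive ps = pb + 11 for each unit, where pb is the price buyers pay.
Supply in terms of pb becomes qs = -509 + 6(pb + 11) = -443 + 6pb. Setting this equal to demand: 715 - 2pb = -443 + 6pb, so pb = 144.75.
Sellers receive ps = 144.75 + 11 = 155.75; q' = 715 − 2·144.75 = 425.5.
Buyers' price falls by p* − pb = 153 − 144.75 = 8.25; sellers' price rises by ps − p* = 155.75 − 153 = 2.75.
So consumers capture 8.25/11 = 0.75 of each unit of subsidy.

Consumer share = 0.75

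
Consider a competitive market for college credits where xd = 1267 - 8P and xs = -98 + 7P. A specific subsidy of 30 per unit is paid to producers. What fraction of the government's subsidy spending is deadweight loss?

Pre-subsidy: 1267 - 8P = -98 + 7P gives P* = 91, x* = 539.
With the subsidy, sellers receive Ps = Pb + 30 for each unit, where Pb is the price buyers pay.
Supply in terms of Pb becomes xs = -98 + 7(Pb + 30) = 112 + 7Pb. Setting this equal to demand: 1267 - 8Pb = 112 + 7Pb, so Pb = 77.
Sellers receive Ps = 77 + 30 = 107; x' = 1267 − 8·77 = 651.
ΔCS = ½(539 + 651)(91 − 77) = 8330; ΔPS = ½(539 + 651)(107 − 91) = 9520.
Government spending = 30 × 651 = 19530.
DWL = ½ × 30 × (651 − 539) = 1680; fraction = 1680 / 19530 = 8/93.

DWL / government spending = 8/93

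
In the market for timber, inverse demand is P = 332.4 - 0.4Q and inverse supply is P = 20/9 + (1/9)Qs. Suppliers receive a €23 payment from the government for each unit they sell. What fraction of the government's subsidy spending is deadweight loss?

DWL / government spending = 45/1382

Pre-subsidy: 332.4 - 0.4Q = 20/9 + (1/9)Q gives Q* = 646 and P* = 74.
With the subsidy, sellers receive Ps = Pb + 23 for each unit, where Pb is the price buyers pay.
On the curves, Pb = 332.4 - 0.4Q and Ps = 20/9 + (1/9)Q; the wedge Ps − Pb = 23 gives 20/9 + (1/9)Q − (332.4 - 0.4Q) = 23, so Q' = 691.
Then Pb = 332.4 − 0.4·691 = 56 and Ps = 20/9 + (1/9)·691 = 79.
ΔCS = ½(646 + 691)(74 − 56) = 12033; ΔPS = ½(646 + 691)(79 − 74) = 3342.5.
Government spending = 23 × 691 = 15893.
DWL = ½ × 23 × (691 − 646) = 517.5; fraction = 517.5 / 15893 = 45/1382.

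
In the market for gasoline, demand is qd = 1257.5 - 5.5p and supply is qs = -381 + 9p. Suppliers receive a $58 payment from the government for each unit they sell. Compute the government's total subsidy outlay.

Pre-subsidy: 1257.5 - 5.5p = -381 + 9p gives p* = 113, q* = 636.
With the subsidy, sellers receive ps = pb + 58 for each unit, where pb is the price buyers pay.
Supply in terms of pb becomes qs = -381 + 9(pb + 58) = 141 + 9pb. Setting this equal to demand: 1257.5 - 5.5pb = 141 + 9pb, so pb = 77.
Sellers receive ps = 77 + 58 = 135; q' = 1257.5 − 5.5·77 = 834.
Government outlay = subsidy × quantity = 58 × 834 = 48372.

Government cost = $48372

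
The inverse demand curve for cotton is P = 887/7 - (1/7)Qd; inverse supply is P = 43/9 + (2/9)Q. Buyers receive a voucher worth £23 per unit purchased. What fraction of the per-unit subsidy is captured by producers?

Pre-subsidy: 887/7 - (1/7)Q = 43/9 + (2/9)Q gives Q* = 334 and P* = 79.
With the rebate, buyers effectively pay Pb = Ps − 23, where Ps is the price sellers receive.
On the curves, Pb = 887/7 - (1/7)Q and Ps = 43/9 + (2/9)Q; the wedge Ps − Pb = 23 gives 43/9 + (2/9)Q − (887/7 - (1/7)Q) = 23, so Q' = 397.
Then Pb = 887/7 − (1/7)·397 = 70 and Ps = 43/9 + (2/9)·397 = 93.
Buyers' price falls by P* − Pb = 79 − 70 = 9; sellers' price rises by Ps − P* = 93 − 79 = 14.
So producers capture 14/23 = 14/23 of each unit of subsidy.

Producer share = 14/23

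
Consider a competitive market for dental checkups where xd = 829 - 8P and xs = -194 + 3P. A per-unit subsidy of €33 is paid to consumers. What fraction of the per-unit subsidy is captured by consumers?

Pre-subsidy: 829 - 8P = -194 + 3P gives P* = 93, x* = 85.
With the rebate, buyers effectively pay Pb = Ps − 33, where Ps is the price sellers receive.
Demand in terms of Ps becomes xd = 829 − 8(Ps − 33) = 1093 - 8Ps. Setting this equal to supply: 1093 - 8Ps = -194 + 3Ps, so Ps = 117.
Buyers pay Pb = 117 − 33 = 84; x' = -194 + 3·117 = 157.
Buyers' price falls by P* − Pb = 93 − 84 = 9; sellers' price rises by Ps − P* = 117 − 93 = 24.
So consumers capture 9/33 = 3/11 of each unit of subsidy.

Consumer share = 3/11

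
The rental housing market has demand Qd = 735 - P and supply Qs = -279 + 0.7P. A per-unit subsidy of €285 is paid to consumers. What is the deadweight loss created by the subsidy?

Deadweight loss = 568575/34

Pre-subsidy: 735 - P = -279 + 0.7P gives P* = 10140/17, Q* = 2355/17.
With the rebate, buyers effectively pay Pb = Ps − 285, where Ps is the price sellers receive.
Demand in terms of Ps becomes Qd = 735 − 1(Ps − 285) = 1020 - Ps. Setting this equal to supply: 1020 - Ps = -279 + 0.7Ps, so Ps = 12990/17.
Buyers pay Pb = 12990/17 − 285 = 8145/17; Q' = -279 + 0.7·(12990/17) = 4350/17.
The subsidy expands output by 4350/17 − 2355/17 = 1995/17 past the efficient level; on those units the gap between marginal cost and willingness to pay runs from 0 up to 285.
DWL = ½ × 285 × 1995/17 = 568575/34.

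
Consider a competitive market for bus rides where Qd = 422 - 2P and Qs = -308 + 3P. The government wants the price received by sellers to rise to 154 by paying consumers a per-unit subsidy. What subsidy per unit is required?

Required subsidy s = 20 per unit

At a seller price of 154, quantity supplied is -308 + 3·154 = 154.
Buyers absorb 154 only when they pay Pb with 422 − 2·Pb = 154, i.e. Pb = 134.
s = Ps − Pb = 154 − 134 = 20.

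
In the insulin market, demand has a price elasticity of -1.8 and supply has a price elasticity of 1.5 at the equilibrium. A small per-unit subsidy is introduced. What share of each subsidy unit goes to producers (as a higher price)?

For a small subsidy around the equilibrium, the benefit split depends on the relative slopes, which at a point are proportional to the elasticities.
Buyer share = εs/(εs + |εd|) = 1.5/(1.5 + 1.8) = 5/11; seller share = |εd|/(εs + |εd|) = 6/11.
So producers capture 6/11 of the subsidy.

Producer share = 6/11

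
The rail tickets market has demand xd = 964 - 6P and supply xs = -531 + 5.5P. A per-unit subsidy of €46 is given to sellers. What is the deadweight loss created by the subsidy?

Deadweight loss = €3036

Pre-subsidy: 964 - 6P = -531 + 5.5P gives P* = 130, x* = 184.
With the subsidy, sellers receive Ps = Pb + 46 for each unit, where Pb is the price buyers pay.
Supply in terms of Pb becomes xs = -531 + 5.5(Pb + 46) = -278 + 5.5Pb. Setting this equal to demand: 964 - 6Pb = -278 + 5.5Pb, so Pb = 108.
Sellers receive Ps = 108 + 46 = 154; x' = 964 − 6·108 = 316.
The subsidy expands output by 316 − 184 = 132 past the efficient level; on those units the gap between marginal cost and willingness to pay runs from 0 up to 46.
DWL = ½ × 46 × 132 = 3036.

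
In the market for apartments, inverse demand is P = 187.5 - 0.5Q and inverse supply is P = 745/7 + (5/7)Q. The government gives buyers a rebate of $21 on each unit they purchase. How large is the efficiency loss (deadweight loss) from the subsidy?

Deadweight loss = 3087/17

Pre-subsidy: 187.5 - 0.5Q = 745/7 + (5/7)Q gives Q* = 1135/17 and P* = 2620/17.
With the rebate, buyers effectively pay Pb = Ps − 21, where Ps is the price sellers receive.
On the curves, Pb = 187.5 - 0.5Q and Ps = 745/7 + (5/7)Q; the wedge Ps − Pb = 21 gives 745/7 + (5/7)Q − (187.5 - 0.5Q) = 21, so Q' = 1429/17.
Then Pb = 187.5 − 0.5·(1429/17) = 2473/17 and Ps = 745/7 + (5/7)·(1429/17) = 2830/17.
The subsidy expands output by 1429/17 − 1135/17 = 294/17 past the efficient level; on those units the gap between marginal cost and willingness to pay runs from 0 up to 21.
DWL = ½ × 21 × 294/17 = 3087/17.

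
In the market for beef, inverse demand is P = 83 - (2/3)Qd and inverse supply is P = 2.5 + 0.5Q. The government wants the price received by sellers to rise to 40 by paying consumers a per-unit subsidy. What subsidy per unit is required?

At a seller price of 40, quantity supplied is -5 + 2·40 = 75.
Buyers absorb 75 only when they pay Pb = 83 − (2/3)·75 = 33.
s = Ps − Pb = 40 − 33 = 7.

Required subsidy s = 7 per unit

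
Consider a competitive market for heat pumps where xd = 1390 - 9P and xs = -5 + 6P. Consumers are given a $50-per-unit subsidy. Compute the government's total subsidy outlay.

Government cost = $36650

Pre-subsidy: 1390 - 9P = -5 + 6P gives P* = 93, x* = 553.
With the rebate, buyers effectively pay Pb = Ps − 50, where Ps is the price sellers receive.
Demand in terms of Ps becomes xd = 1390 − 9(Ps − 50) = 1840 - 9Ps. Setting this equal to supply: 1840 - 9Ps = -5 + 6Ps, so Ps = 123.
Buyers pay Pb = 123 − 50 = 73; x' = -5 + 6·123 = 733.
Government outlay = subsidy × quantity = 50 × 733 = 36650.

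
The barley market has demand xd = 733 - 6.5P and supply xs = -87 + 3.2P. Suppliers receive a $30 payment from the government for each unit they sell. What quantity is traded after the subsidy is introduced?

Pre-subsidy: 733 - 6.5P = -87 + 3.2P gives P* = 8200/97, x* = 17801/97.
With the subsidy, sellers receive Ps = Pb + 30 for each unit, where Pb is the price buyers pay.
Supply in terms of Pb becomes xs = -87 + 3.2(Pb + 30) = 9 + 3.2Pb. Setting this equal to demand: 733 - 6.5Pb = 9 + 3.2Pb, so Pb = 7240/97.
Sellers receive Ps = 7240/97 + 30 = 10150/97; x' = 733 − 6.5·(7240/97) = 24041/97.

x' = 24041/97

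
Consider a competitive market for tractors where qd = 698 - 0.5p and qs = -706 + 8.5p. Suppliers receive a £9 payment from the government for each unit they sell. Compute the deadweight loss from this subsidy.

Deadweight loss = £19.125

Pre-subsidy: 698 - 0.5p = -706 + 8.5p gives p* = 156, q* = 620.
With the subsidy, sellers receive ps = pb + 9 for each unit, where pb is the price buyers pay.
Supply in terms of pb becomes qs = -706 + 8.5(pb + 9) = -629.5 + 8.5pb. Setting this equal to demand: 698 - 0.5pb = -629.5 + 8.5pb, so pb = 147.5.
Sellers receive ps = 147.5 + 9 = 156.5; q' = 698 − 0.5·147.5 = 624.25.
The subsidy expands output by 624.25 − 620 = 4.25 past the efficient level; on those units the gap between marginal cost and willingness to pay runs from 0 up to 9.
DWL = ½ × 9 × 4.25 = 19.125.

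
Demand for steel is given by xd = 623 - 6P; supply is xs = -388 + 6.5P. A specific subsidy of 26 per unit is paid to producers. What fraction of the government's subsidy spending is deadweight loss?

Pre-subsidy: 623 - 6P = -388 + 6.5P gives P* = 80.88, x* = 137.72.
With the subsidy, sellers receive Ps = Pb + 26 for each unit, where Pb is the price buyers pay.
Supply in terms of Pb becomes xs = -388 + 6.5(Pb + 26) = -219 + 6.5Pb. Setting this equal to demand: 623 - 6Pb = -219 + 6.5Pb, so Pb = 67.36.
Sellers receive Ps = 67.36 + 26 = 93.36; x' = 623 − 6·67.36 = 218.84.
ΔCS = ½(137.72 + 218.84)(80.88 − 67.36) = 2410.3456; ΔPS = ½(137.72 + 218.84)(93.36 − 80.88) = 2224.9344.
Government spending = 26 × 218.84 = 5689.84.
DWL = ½ × 26 × (218.84 − 137.72) = 1054.56; fraction = 1054.56 / 5689.84 = 1014/5471.

DWL / government spending = 1014/5471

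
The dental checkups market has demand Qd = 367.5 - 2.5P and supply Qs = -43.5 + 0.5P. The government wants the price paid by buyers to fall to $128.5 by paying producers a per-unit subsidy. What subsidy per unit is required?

At a buyer price of 128.5, quantity demanded is 367.5 − 2.5·128.5 = 46.25.
Sellers supply 46.25 only when they receive Ps with -43.5 + 0.5·Ps = 46.25, i.e. Ps = 179.5.
s = Ps − Pb = 179.5 − 128.5 = 51.

Required subsidy s = $51 per unit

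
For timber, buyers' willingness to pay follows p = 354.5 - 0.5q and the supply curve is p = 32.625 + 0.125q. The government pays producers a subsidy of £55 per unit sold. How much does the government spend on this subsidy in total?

Pre-subsidy: 354.5 - 0.5q = 32.625 + 0.125q gives q* = 515 and p* = 97.
With the subsidy, sellers receive ps = pb + 55 for each unit, where pb is the price buyers pay.
On the curves, pb = 354.5 - 0.5q and ps = 32.625 + 0.125q; the wedge ps − pb = 55 gives 32.625 + 0.125q − (354.5 - 0.5q) = 55, so q' = 603.
Then pb = 354.5 − 0.5·603 = 53 and ps = 32.625 + 0.125·603 = 108.
Government outlay = subsidy × quantity = 55 × 603 = 33165.

Government cost = £33165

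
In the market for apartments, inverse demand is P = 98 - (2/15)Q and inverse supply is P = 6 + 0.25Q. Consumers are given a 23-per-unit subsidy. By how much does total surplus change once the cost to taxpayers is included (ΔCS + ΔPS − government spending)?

Pre-subsidy: 98 - (2/15)Q = 6 + 0.25Q gives Q* = 240 and P* = 66.
With the rebate, buyers effectively pay Pb = Ps − 23, where Ps is the price sellers receive.
On the curves, Pb = 98 - (2/15)Q and Ps = 6 + 0.25Q; the wedge Ps − Pb = 23 gives 6 + 0.25Q − (98 - (2/15)Q) = 23, so Q' = 300.
Then Pb = 98 − (2/15)·300 = 58 and Ps = 6 + 0.25·300 = 81.
ΔCS = ½(240 + 300)(66 − 58) = 2160; ΔPS = ½(240 + 300)(81 − 66) = 4050.
Government spending = 23 × 300 = 6900.
Net change = 2160 + 4050 − 6900 = -690. The loss equals the DWL triangle ½·23·60.

Net change in total surplus = -690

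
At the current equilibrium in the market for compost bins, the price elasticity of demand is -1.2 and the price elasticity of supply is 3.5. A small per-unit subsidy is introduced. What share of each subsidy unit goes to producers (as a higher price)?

For a small subsidy around the equilibrium, the benefit split depends on the relative slopes, which at a point are proportional to the elasticities.
Buyer share = εs/(εs + |εd|) = 3.5/(3.5 + 1.2) = 35/47; seller share = |εd|/(εs + |εd|) = 12/47.
So producers capture 12/47 of the subsidy.

Producer share = 12/47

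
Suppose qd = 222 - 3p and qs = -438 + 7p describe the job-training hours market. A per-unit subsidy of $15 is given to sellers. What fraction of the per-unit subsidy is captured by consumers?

Pre-subsidy: 222 - 3p = -438 + 7p gives p* = 66, q* = 24.
With the subsidy, sellers receive ps = pb + 15 for each unit, where pb is the price buyers pay.
Supply in terms of pb becomes qs = -438 + 7(pb + 15) = -333 + 7pb. Setting this equal to demand: 222 - 3pb = -333 + 7pb, so pb = 55.5.
Sellers receive ps = 55.5 + 15 = 70.5; q' = 222 − 3·55.5 = 55.5.
Buyers' price falls by p* − pb = 66 − 55.5 = 10.5; sellers' price rises by ps − p* = 70.5 − 66 = 4.5.
So consumers capture 10.5/15 = 0.7 of each unit of subsidy.

Consumer share = 0.7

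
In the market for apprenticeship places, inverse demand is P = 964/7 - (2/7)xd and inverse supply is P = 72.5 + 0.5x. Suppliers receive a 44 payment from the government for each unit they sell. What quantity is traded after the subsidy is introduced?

Pre-subsidy: 964/7 - (2/7)x = 72.5 + 0.5x gives x* = 83 and P* = 114.
With the subsidy, sellers receive Ps = Pb + 44 for each unit, where Pb is the price buyers pay.
On the curves, Pb = 964/7 - (2/7)x and Ps = 72.5 + 0.5x; the wedge Ps − Pb = 44 gives 72.5 + 0.5x − (964/7 - (2/7)x) = 44, so x' = 139.
Then Pb = 964/7 − (2/7)·139 = 98 and Ps = 72.5 + 0.5·139 = 142.

x' = 139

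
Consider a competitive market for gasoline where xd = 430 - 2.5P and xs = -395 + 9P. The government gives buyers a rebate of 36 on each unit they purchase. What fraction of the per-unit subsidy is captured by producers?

Pre-subsidy: 430 - 2.5P = -395 + 9P gives P* = 1650/23, x* = 5765/23.
With the rebate, buyers effectively pay Pb = Ps − 36, where Ps is the price sellers receive.
Demand in terms of Ps becomes xd = 430 − 2.5(Ps − 36) = 520 - 2.5Ps. Setting this equal to supply: 520 - 2.5Ps = -395 + 9Ps, so Ps = 1830/23.
Buyers pay Pb = 1830/23 − 36 = 1002/23; x' = -395 + 9·(1830/23) = 7385/23.
Buyers' price falls by P* − Pb = 1650/23 − 1002/23 = 648/23; sellers' price rises by Ps − P* = 1830/23 − 1650/23 = 180/23.
So producers capture (180/23)/36 = 5/23 of each unit of subsidy.

Producer share = 5/23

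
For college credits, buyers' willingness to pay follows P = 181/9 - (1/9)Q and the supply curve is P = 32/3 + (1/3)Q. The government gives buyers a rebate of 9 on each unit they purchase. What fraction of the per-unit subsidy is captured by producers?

Pre-subsidy: 181/9 - (1/9)Q = 32/3 + (1/3)Q gives Q* = 21.25 and P* = 17.75.
With the rebate, buyers effectively pay Pb = Ps − 9, where Ps is the price sellers receive.
On the curves, Pb = 181/9 - (1/9)Q and Ps = 32/3 + (1/3)Q; the wedge Ps − Pb = 9 gives 32/3 + (1/3)Q − (181/9 - (1/9)Q) = 9, so Q' = 41.5.
Then Pb = 181/9 − (1/9)·41.5 = 15.5 and Ps = 32/3 + (1/3)·41.5 = 24.5.
Buyers' price falls by P* − Pb = 17.75 − 15.5 = 2.25; sellers' price rises by Ps − P* = 24.5 − 17.75 = 6.75.
So producers capture 6.75/9 = 0.75 of each unit of subsidy.

Producer share = 0.75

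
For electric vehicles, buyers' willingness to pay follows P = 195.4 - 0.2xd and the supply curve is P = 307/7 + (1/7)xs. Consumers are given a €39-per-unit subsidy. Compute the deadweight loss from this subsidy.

Pre-subsidy: 195.4 - 0.2x = 307/7 + (1/7)x gives x* = 442 and P* = 107.
With the rebate, buyers effectively pay Pb = Ps − 39, where Ps is the price sellers receive.
On the curves, Pb = 195.4 - 0.2x and Ps = 307/7 + (1/7)x; the wedge Ps − Pb = 39 gives 307/7 + (1/7)x − (195.4 - 0.2x) = 39, so x' = 555.75.
Then Pb = 195.4 − 0.2·555.75 = 84.25 and Ps = 307/7 + (1/7)·555.75 = 123.25.
The subsidy expands output by 555.75 − 442 = 113.75 past the efficient level; on those units the gap between marginal cost and willingness to pay runs from 0 up to 39.
DWL = ½ × 39 × 113.75 = 2218.125.

Deadweight loss = €2218.125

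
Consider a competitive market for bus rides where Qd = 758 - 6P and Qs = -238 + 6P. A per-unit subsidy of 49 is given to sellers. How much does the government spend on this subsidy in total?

Government cost = 19943

Pre-subsidy: 758 - 6P = -238 + 6P gives P* = 83, Q* = 260.
With the subsidy, sellers receive Ps = Pb + 49 for each unit, where Pb is the price buyers pay.
Supply in terms of Pb becomes Qs = -238 + 6(Pb + 49) = 56 + 6Pb. Setting this equal to demand: 758 - 6Pb = 56 + 6Pb, so Pb = 58.5.
Sellers receive Ps = 58.5 + 49 = 107.5; Q' = 758 − 6·58.5 = 407.
Government outlay = subsidy × quantity = 49 × 407 = 19943.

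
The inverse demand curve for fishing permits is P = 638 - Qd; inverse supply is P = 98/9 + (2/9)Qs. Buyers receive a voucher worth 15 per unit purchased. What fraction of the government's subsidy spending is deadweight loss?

DWL / government spending = 135/11558

Pre-subsidy: 638 - Q = 98/9 + (2/9)Q gives Q* = 5644/11 and P* = 1374/11.
With the rebate, buyers effectively pay Pb = Ps − 15, where Ps is the price sellers receive.
On the curves, Pb = 638 - Q and Ps = 98/9 + (2/9)Q; the wedge Ps − Pb = 15 gives 98/9 + (2/9)Q − (638 - Q) = 15, so Q' = 5779/11.
Then Pb = 638 − 1·(5779/11) = 1239/11 and Ps = 98/9 + (2/9)·(5779/11) = 1404/11.
ΔCS = ½(5644/11 + 5779/11)(1374/11 − 1239/11) = 1542105/242; ΔPS = ½(5644/11 + 5779/11)(1404/11 − 1374/11) = 171345/121.
Government spending = 15 × 5779/11 = 86685/11.
DWL = ½ × 15 × (5779/11 − 5644/11) = 2025/22; fraction = (2025/22) / (86685/11) = 135/11558.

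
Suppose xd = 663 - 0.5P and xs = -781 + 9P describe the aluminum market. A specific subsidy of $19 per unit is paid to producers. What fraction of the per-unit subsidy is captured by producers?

Producer share = 1/19

Pre-subsidy: 663 - 0.5P = -781 + 9P gives P* = 152, x* = 587.
With the subsidy, sellers receive Ps = Pb + 19 for each unit, where Pb is the price buyers pay.
Supply in terms of Pb becomes xs = -781 + 9(Pb + 19) = -610 + 9Pb. Setting this equal to demand: 663 - 0.5Pb = -610 + 9Pb, so Pb = 134.
Sellers receive Ps = 134 + 19 = 153; x' = 663 − 0.5·134 = 596.
Buyers' price falls by P* − Pb = 152 − 134 = 18; sellers' price rises by Ps − P* = 153 − 152 = 1.
So producers capture 1/19 = 1/19 of each unit of subsidy.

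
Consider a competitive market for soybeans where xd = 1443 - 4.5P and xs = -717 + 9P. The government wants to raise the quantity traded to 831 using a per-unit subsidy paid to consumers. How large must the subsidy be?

Required subsidy s = 36 per unit

At x = 831, invert demand for the buyer price: Pb = (1443 − 831)/4.5 = 136; invert supply for the seller price: Ps = (831 − (-717))/9 = 172.
The subsidy must fill the gap: s = Ps − Pb = 172 − 136 = 36.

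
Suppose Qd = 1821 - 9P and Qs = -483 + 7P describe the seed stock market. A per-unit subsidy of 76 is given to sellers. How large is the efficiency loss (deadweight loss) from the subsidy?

Deadweight loss = 11371.5

Pre-subsidy: 1821 - 9P = -483 + 7P gives P* = 144, Q* = 525.
With the subsidy, sellers receive Ps = Pb + 76 for each unit, where Pb is the price buyers pay.
Supply in terms of Pb becomes Qs = -483 + 7(Pb + 76) = 49 + 7Pb. Setting this equal to demand: 1821 - 9Pb = 49 + 7Pb, so Pb = 110.75.
Sellers receive Ps = 110.75 + 76 = 186.75; Q' = 1821 − 9·110.75 = 824.25.
The subsidy expands output by 824.25 − 525 = 299.25 past the efficient level; on those units the gap between marginal cost and willingness to pay runs from 0 up to 76.
DWL = ½ × 76 × 299.25 = 11371.5.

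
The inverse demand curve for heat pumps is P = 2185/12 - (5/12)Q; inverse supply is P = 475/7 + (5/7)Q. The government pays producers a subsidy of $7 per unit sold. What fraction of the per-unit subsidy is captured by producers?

Producer share = 12/19

Pre-subsidy: 2185/12 - (5/12)Q = 475/7 + (5/7)Q gives Q* = 101 and P* = 140.
With the subsidy, sellers receive Ps = Pb + 7 for each unit, where Pb is the price buyers pay.
On the curves, Pb = 2185/12 - (5/12)Q and Ps = 475/7 + (5/7)Q; the wedge Ps − Pb = 7 gives 475/7 + (5/7)Q − (2185/12 - (5/12)Q) = 7, so Q' = 10183/95.
Then Pb = 2185/12 − (5/12)·(10183/95) = 2611/19 and Ps = 475/7 + (5/7)·(10183/95) = 2744/19.
Buyers' price falls by P* − Pb = 140 − 2611/19 = 49/19; sellers' price rises by Ps − P* = 2744/19 − 140 = 84/19.
So producers capture (84/19)/7 = 12/19 of each unit of subsidy.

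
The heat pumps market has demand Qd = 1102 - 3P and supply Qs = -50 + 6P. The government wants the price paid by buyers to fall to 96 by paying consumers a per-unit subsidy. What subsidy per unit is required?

Required subsidy s = 48 per unit

At a buyer price of 96, quantity demanded is 1102 − 3·96 = 814.
Sellers supply 814 only when they receive Ps with -50 + 6·Ps = 814, i.e. Ps = 144.
s = Ps − Pb = 144 − 96 = 48.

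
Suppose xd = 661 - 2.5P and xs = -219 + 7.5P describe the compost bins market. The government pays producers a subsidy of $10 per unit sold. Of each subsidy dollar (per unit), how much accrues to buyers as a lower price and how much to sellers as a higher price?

Buyers gain $7.5 per unit; sellers gain $2.5 per unit

Pre-subsidy: 661 - 2.5P = -219 + 7.5P gives P* = 88, x* = 441.
With the subsidy, sellers receive Ps = Pb + 10 for each unit, where Pb is the price buyers pay.
Supply in terms of Pb becomes xs = -219 + 7.5(Pb + 10) = -144 + 7.5Pb. Setting this equal to demand: 661 - 2.5Pb = -144 + 7.5Pb, so Pb = 80.5.
Sellers receive Ps = 80.5 + 10 = 90.5; x' = 661 − 2.5·80.5 = 459.75.
Buyers' price falls by P* − Pb = 88 − 80.5 = 7.5; sellers' price rises by Ps − P* = 90.5 − 88 = 2.5.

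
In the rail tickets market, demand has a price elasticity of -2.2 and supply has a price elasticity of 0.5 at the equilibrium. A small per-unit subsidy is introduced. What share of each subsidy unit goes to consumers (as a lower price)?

For a small subsidy around the equilibrium, the benefit split depends on the relative slopes, which at a point are proportional to the elasticities.
Buyer share = εs/(εs + |εd|) = 0.5/(0.5 + 2.2) = 5/27; seller share = |εd|/(εs + |εd|) = 22/27.

Consumer share = 5/27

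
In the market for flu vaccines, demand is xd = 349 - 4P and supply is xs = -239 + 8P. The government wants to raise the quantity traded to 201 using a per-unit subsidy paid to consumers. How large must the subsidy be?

At x = 201, invert demand for the buyer price: Pb = (349 − 201)/4 = 37; invert supply for the seller price: Ps = (201 − (-239))/8 = 55.
The subsidy must fill the gap: s = Ps − Pb = 55 − 37 = 18.

Required subsidy s = 18 per unit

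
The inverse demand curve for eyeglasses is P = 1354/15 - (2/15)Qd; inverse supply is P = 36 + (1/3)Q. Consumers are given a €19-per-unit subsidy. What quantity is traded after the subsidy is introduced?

Pre-subsidy: 1354/15 - (2/15)Q = 36 + (1/3)Q gives Q* = 814/7 and P* = 1570/21.
With the rebate, buyers effectively pay Pb = Ps − 19, where Ps is the price sellers receive.
On the curves, Pb = 1354/15 - (2/15)Q and Ps = 36 + (1/3)Q; the wedge Ps − Pb = 19 gives 36 + (1/3)Q − (1354/15 - (2/15)Q) = 19, so Q' = 157.
Then Pb = 1354/15 − (2/15)·157 = 208/3 and Ps = 36 + (1/3)·157 = 265/3.

Q' = 157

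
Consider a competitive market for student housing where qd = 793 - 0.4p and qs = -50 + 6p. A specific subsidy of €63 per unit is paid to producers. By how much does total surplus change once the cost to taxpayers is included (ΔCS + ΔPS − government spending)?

Pre-subsidy: 793 - 0.4p = -50 + 6p gives p* = 131.71875, q* = 740.3125.
With the subsidy, sellers receive ps = pb + 63 for each unit, where pb is the price buyers pay.
Supply in terms of pb becomes qs = -50 + 6(pb + 63) = 328 + 6pb. Setting this equal to demand: 793 - 0.4pb = 328 + 6pb, so pb = 72.65625.
Sellers receive ps = 72.65625 + 63 = 135.65625; q' = 793 − 0.4·72.65625 = 763.9375.
ΔCS = ½(740.3125 + 763.9375)(131.71875 − 72.65625) = 44422.3828125; ΔPS = ½(740.3125 + 763.9375)(135.65625 − 131.71875) = 2961.4921875.
Government spending = 63 × 763.9375 = 48128.0625.
Net change = 44422.3828125 + 2961.4921875 − 48128.0625 = -744.1875. The loss equals the DWL triangle ½·63·23.625.

Net change in total surplus = -€744.1875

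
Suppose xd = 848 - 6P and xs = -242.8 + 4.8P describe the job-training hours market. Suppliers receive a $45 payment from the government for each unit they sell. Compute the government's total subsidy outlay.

Pre-subsidy: 848 - 6P = -242.8 + 4.8P gives P* = 101, x* = 242.
With the subsidy, sellers receive Ps = Pb + 45 for each unit, where Pb is the price buyers pay.
Supply in terms of Pb becomes xs = -242.8 + 4.8(Pb + 45) = -26.8 + 4.8Pb. Setting this equal to demand: 848 - 6Pb = -26.8 + 4.8Pb, so Pb = 81.
Sellers receive Ps = 81 + 45 = 126; x' = 848 − 6·81 = 362.
Government outlay = subsidy × quantity = 45 × 362 = 16290.

Government cost = $16290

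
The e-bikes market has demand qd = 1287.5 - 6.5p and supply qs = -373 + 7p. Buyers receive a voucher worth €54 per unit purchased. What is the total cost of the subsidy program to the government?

Government cost = €36180

Pre-subsidy: 1287.5 - 6.5p = -373 + 7p gives p* = 123, q* = 488.
With the rebate, buyers effectively pay pb = ps − 54, where ps is the price sellers receive.
Demand in terms of ps becomes qd = 1287.5 − 6.5(ps − 54) = 1638.5 - 6.5ps. Setting this equal to supply: 1638.5 - 6.5ps = -373 + 7ps, so ps = 149.
Buyers pay pb = 149 − 54 = 95; q' = -373 + 7·149 = 670.
Government outlay = subsidy × quantity = 54 × 670 = 36180.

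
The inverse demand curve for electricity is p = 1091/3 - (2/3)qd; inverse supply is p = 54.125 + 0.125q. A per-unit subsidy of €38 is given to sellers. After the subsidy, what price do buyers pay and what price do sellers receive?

Buyers pay €71; sellers receive €109

Pre-subsidy: 1091/3 - (2/3)q = 54.125 + 0.125q gives q* = 391 and p* = 103.
With the subsidy, sellers receive ps = pb + 38 for each unit, where pb is the price buyers pay.
On the curves, pb = 1091/3 - (2/3)q and ps = 54.125 + 0.125q; the wedge ps − pb = 38 gives 54.125 + 0.125q − (1091/3 - (2/3)q) = 38, so q' = 439.
Then pb = 1091/3 − (2/3)·439 = 71 and ps = 54.125 + 0.125·439 = 109.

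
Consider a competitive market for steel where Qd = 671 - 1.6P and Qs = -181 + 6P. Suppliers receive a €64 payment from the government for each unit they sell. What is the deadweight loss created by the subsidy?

Deadweight loss = 49152/19

Pre-subsidy: 671 - 1.6P = -181 + 6P gives P* = 2130/19, Q* = 9341/19.
With the subsidy, sellers receive Ps = Pb + 64 for each unit, where Pb is the price buyers pay.
Supply in terms of Pb becomes Qs = -181 + 6(Pb + 64) = 203 + 6Pb. Setting this equal to demand: 671 - 1.6Pb = 203 + 6Pb, so Pb = 1170/19.
Sellers receive Ps = 1170/19 + 64 = 2386/19; Q' = 671 − 1.6·(1170/19) = 10877/19.
The subsidy expands output by 10877/19 − 9341/19 = 1536/19 past the efficient level; on those units the gap between marginal cost and willingness to pay runs from 0 up to 64.
DWL = ½ × 64 × 1536/19 = 49152/19.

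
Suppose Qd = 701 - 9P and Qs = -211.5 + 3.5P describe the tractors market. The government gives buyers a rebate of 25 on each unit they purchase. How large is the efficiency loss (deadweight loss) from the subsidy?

Deadweight loss = 787.5

Pre-subsidy: 701 - 9P = -211.5 + 3.5P gives P* = 73, Q* = 44.
With the rebate, buyers effectively pay Pb = Ps − 25, where Ps is the price sellers receive.
Demand in terms of Ps becomes Qd = 701 − 9(Ps − 25) = 926 - 9Ps. Setting this equal to supply: 926 - 9Ps = -211.5 + 3.5Ps, so Ps = 91.
Buyers pay Pb = 91 − 25 = 66; Q' = -211.5 + 3.5·91 = 107.
The subsidy expands output by 107 − 44 = 63 past the efficient level; on those units the gap between marginal cost and willingness to pay runs from 0 up to 25.
DWL = ½ × 25 × 63 = 787.5.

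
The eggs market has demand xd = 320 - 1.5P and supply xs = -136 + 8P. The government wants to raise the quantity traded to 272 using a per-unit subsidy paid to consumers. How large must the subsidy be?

Required subsidy s = 19 per unit

At x = 272, invert demand for the buyer price: Pb = (320 − 272)/1.5 = 32; invert supply for the seller price: Ps = (272 − (-136))/8 = 51.
The subsidy must fill the gap: s = Ps − Pb = 51 − 32 = 19.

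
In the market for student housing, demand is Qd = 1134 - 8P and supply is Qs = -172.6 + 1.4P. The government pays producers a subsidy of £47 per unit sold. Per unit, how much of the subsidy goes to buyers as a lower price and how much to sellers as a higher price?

Pre-subsidy: 1134 - 8P = -172.6 + 1.4P gives P* = 139, Q* = 22.
With the subsidy, sellers receive Ps = Pb + 47 for each unit, where Pb is the price buyers pay.
Supply in terms of Pb becomes Qs = -172.6 + 1.4(Pb + 47) = -106.8 + 1.4Pb. Setting this equal to demand: 1134 - 8Pb = -106.8 + 1.4Pb, so Pb = 132.
Sellers receive Ps = 132 + 47 = 179; Q' = 1134 − 8·132 = 78.
Buyers' price falls by P* − Pb = 139 − 132 = 7; sellers' price rises by Ps − P* = 179 − 139 = 40.

Buyers gain £7 per unit; sellers gain £40 per unit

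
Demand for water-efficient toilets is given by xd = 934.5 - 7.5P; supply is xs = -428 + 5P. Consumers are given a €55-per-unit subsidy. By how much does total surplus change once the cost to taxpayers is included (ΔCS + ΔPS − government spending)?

Net change in total surplus = -€4537.5

Pre-subsidy: 934.5 - 7.5P = -428 + 5P gives P* = 109, x* = 117.
With the rebate, buyers effectively pay Pb = Ps − 55, where Ps is the price sellers receive.
Demand in terms of Ps becomes xd = 934.5 − 7.5(Ps − 55) = 1347 - 7.5Ps. Setting this equal to supply: 1347 - 7.5Ps = -428 + 5Ps, so Ps = 142.
Buyers pay Pb = 142 − 55 = 87; x' = -428 + 5·142 = 282.
ΔCS = ½(117 + 282)(109 − 87) = 4389; ΔPS = ½(117 + 282)(142 − 109) = 6583.5.
Government spending = 55 × 282 = 15510.
Net change = 4389 + 6583.5 − 15510 = -4537.5. The loss equals the DWL triangle ½·55·165.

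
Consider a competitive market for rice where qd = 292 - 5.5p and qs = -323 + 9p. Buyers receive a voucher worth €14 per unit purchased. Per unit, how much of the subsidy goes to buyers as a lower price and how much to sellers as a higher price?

Buyers gain 252/29 per unit; sellers gain 154/29 per unit

Pre-subsidy: 292 - 5.5p = -323 + 9p gives p* = 1230/29, q* = 1703/29.
With the rebate, buyers effectively pay pb = ps − 14, where ps is the price sellers receive.
Demand in terms of ps becomes qd = 292 − 5.5(ps − 14) = 369 - 5.5ps. Setting this equal to supply: 369 - 5.5ps = -323 + 9ps, so ps = 1384/29.
Buyers pay pb = 1384/29 − 14 = 978/29; q' = -323 + 9·(1384/29) = 3089/29.
Buyers' price falls by p* − pb = 1230/29 − 978/29 = 252/29; sellers' price rises by ps − p* = 1384/29 − 1230/29 = 154/29.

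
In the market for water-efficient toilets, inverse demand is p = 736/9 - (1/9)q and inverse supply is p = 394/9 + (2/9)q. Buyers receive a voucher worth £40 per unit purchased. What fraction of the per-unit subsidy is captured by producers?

Pre-subsidy: 736/9 - (1/9)q = 394/9 + (2/9)q gives q* = 114 and p* = 622/9.
With the rebate, buyers effectively pay pb = ps − 40, where ps is the price sellers receive.
On the curves, pb = 736/9 - (1/9)q and ps = 394/9 + (2/9)q; the wedge ps − pb = 40 gives 394/9 + (2/9)q − (736/9 - (1/9)q) = 40, so q' = 234.
Then pb = 736/9 − (1/9)·234 = 502/9 and ps = 394/9 + (2/9)·234 = 862/9.
Buyers' price falls by p* − pb = 622/9 − 502/9 = 40/3; sellers' price rises by ps − p* = 862/9 − 622/9 = 80/3.
So producers capture (80/3)/40 = 2/3 of each unit of subsidy.

Producer share = 2/3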